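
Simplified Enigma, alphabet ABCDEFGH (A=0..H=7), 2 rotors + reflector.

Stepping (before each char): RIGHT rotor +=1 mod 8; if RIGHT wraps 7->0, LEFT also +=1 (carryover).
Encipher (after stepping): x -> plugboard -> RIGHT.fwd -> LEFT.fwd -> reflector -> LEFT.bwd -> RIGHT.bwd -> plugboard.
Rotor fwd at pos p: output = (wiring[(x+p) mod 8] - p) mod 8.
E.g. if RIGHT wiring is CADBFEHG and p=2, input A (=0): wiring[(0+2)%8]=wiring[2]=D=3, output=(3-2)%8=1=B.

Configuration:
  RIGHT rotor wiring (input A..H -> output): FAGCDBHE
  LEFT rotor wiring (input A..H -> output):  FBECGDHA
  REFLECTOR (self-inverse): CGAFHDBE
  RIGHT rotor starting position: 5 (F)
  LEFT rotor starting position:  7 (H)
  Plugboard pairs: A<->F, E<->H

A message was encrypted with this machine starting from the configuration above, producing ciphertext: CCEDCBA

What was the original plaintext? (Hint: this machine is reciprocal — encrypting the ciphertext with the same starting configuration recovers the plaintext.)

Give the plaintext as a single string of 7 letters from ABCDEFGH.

Answer: DEAAFGH

Derivation:
Char 1 ('C'): step: R->6, L=7; C->plug->C->R->H->L->A->refl->C->L'->C->R'->D->plug->D
Char 2 ('C'): step: R->7, L=7; C->plug->C->R->B->L->G->refl->B->L'->A->R'->H->plug->E
Char 3 ('E'): step: R->0, L->0 (L advanced); E->plug->H->R->E->L->G->refl->B->L'->B->R'->F->plug->A
Char 4 ('D'): step: R->1, L=0; D->plug->D->R->C->L->E->refl->H->L'->G->R'->F->plug->A
Char 5 ('C'): step: R->2, L=0; C->plug->C->R->B->L->B->refl->G->L'->E->R'->A->plug->F
Char 6 ('B'): step: R->3, L=0; B->plug->B->R->A->L->F->refl->D->L'->F->R'->G->plug->G
Char 7 ('A'): step: R->4, L=0; A->plug->F->R->E->L->G->refl->B->L'->B->R'->E->plug->H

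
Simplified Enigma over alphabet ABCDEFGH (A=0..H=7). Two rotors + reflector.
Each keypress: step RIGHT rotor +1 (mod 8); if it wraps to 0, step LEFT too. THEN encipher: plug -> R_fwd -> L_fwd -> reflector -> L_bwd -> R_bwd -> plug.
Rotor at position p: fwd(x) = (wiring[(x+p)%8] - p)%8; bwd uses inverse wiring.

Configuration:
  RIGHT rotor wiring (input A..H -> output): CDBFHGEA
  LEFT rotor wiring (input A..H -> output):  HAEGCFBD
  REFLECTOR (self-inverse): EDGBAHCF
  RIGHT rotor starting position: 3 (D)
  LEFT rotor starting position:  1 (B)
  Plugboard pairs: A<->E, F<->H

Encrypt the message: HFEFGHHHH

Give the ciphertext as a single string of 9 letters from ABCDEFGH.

Char 1 ('H'): step: R->4, L=1; H->plug->F->R->H->L->G->refl->C->L'->G->R'->E->plug->A
Char 2 ('F'): step: R->5, L=1; F->plug->H->R->C->L->F->refl->H->L'->A->R'->G->plug->G
Char 3 ('E'): step: R->6, L=1; E->plug->A->R->G->L->C->refl->G->L'->H->R'->F->plug->H
Char 4 ('F'): step: R->7, L=1; F->plug->H->R->F->L->A->refl->E->L'->E->R'->C->plug->C
Char 5 ('G'): step: R->0, L->2 (L advanced); G->plug->G->R->E->L->H->refl->F->L'->G->R'->F->plug->H
Char 6 ('H'): step: R->1, L=2; H->plug->F->R->D->L->D->refl->B->L'->F->R'->E->plug->A
Char 7 ('H'): step: R->2, L=2; H->plug->F->R->G->L->F->refl->H->L'->E->R'->D->plug->D
Char 8 ('H'): step: R->3, L=2; H->plug->F->R->H->L->G->refl->C->L'->A->R'->G->plug->G
Char 9 ('H'): step: R->4, L=2; H->plug->F->R->H->L->G->refl->C->L'->A->R'->C->plug->C

Answer: AGHCHADGC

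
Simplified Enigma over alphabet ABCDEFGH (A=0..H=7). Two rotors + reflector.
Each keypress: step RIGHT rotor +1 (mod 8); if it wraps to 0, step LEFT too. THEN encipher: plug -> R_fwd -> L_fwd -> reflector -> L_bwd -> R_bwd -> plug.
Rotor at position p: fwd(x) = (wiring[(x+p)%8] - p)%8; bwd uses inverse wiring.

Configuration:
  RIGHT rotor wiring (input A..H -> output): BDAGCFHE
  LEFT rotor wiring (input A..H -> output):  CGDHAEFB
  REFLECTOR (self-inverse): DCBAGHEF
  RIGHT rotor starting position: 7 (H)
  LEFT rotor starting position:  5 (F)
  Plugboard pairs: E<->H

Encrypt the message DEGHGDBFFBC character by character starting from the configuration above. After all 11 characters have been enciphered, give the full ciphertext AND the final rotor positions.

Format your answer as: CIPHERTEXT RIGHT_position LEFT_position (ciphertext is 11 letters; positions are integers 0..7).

Char 1 ('D'): step: R->0, L->6 (L advanced); D->plug->D->R->G->L->C->refl->B->L'->F->R'->F->plug->F
Char 2 ('E'): step: R->1, L=6; E->plug->H->R->A->L->H->refl->F->L'->E->R'->E->plug->H
Char 3 ('G'): step: R->2, L=6; G->plug->G->R->H->L->G->refl->E->L'->C->R'->F->plug->F
Char 4 ('H'): step: R->3, L=6; H->plug->E->R->B->L->D->refl->A->L'->D->R'->A->plug->A
Char 5 ('G'): step: R->4, L=6; G->plug->G->R->E->L->F->refl->H->L'->A->R'->D->plug->D
Char 6 ('D'): step: R->5, L=6; D->plug->D->R->E->L->F->refl->H->L'->A->R'->A->plug->A
Char 7 ('B'): step: R->6, L=6; B->plug->B->R->G->L->C->refl->B->L'->F->R'->D->plug->D
Char 8 ('F'): step: R->7, L=6; F->plug->F->R->D->L->A->refl->D->L'->B->R'->D->plug->D
Char 9 ('F'): step: R->0, L->7 (L advanced); F->plug->F->R->F->L->B->refl->C->L'->A->R'->C->plug->C
Char 10 ('B'): step: R->1, L=7; B->plug->B->R->H->L->G->refl->E->L'->D->R'->G->plug->G
Char 11 ('C'): step: R->2, L=7; C->plug->C->R->A->L->C->refl->B->L'->F->R'->E->plug->H
Final: ciphertext=FHFADADDCGH, RIGHT=2, LEFT=7

Answer: FHFADADDCGH 2 7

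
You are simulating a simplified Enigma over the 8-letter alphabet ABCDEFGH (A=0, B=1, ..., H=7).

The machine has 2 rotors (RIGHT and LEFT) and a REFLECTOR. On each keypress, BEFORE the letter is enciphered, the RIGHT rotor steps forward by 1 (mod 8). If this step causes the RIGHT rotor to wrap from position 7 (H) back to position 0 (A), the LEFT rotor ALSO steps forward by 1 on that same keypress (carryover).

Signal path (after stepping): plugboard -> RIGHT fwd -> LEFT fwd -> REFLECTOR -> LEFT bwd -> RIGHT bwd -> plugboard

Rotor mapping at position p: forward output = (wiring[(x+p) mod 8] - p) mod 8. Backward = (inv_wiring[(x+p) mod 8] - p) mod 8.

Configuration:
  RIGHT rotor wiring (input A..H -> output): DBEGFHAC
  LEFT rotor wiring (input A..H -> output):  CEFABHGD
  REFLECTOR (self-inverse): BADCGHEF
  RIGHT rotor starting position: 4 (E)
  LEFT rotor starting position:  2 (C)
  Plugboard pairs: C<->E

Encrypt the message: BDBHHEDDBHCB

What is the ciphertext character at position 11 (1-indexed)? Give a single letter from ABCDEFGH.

Char 1 ('B'): step: R->5, L=2; B->plug->B->R->D->L->F->refl->H->L'->C->R'->A->plug->A
Char 2 ('D'): step: R->6, L=2; D->plug->D->R->D->L->F->refl->H->L'->C->R'->A->plug->A
Char 3 ('B'): step: R->7, L=2; B->plug->B->R->E->L->E->refl->G->L'->B->R'->H->plug->H
Char 4 ('H'): step: R->0, L->3 (L advanced); H->plug->H->R->C->L->E->refl->G->L'->B->R'->B->plug->B
Char 5 ('H'): step: R->1, L=3; H->plug->H->R->C->L->E->refl->G->L'->B->R'->G->plug->G
Char 6 ('E'): step: R->2, L=3; E->plug->C->R->D->L->D->refl->C->L'->H->R'->H->plug->H
Char 7 ('D'): step: R->3, L=3; D->plug->D->R->F->L->H->refl->F->L'->A->R'->F->plug->F
Char 8 ('D'): step: R->4, L=3; D->plug->D->R->G->L->B->refl->A->L'->E->R'->C->plug->E
Char 9 ('B'): step: R->5, L=3; B->plug->B->R->D->L->D->refl->C->L'->H->R'->F->plug->F
Char 10 ('H'): step: R->6, L=3; H->plug->H->R->B->L->G->refl->E->L'->C->R'->A->plug->A
Char 11 ('C'): step: R->7, L=3; C->plug->E->R->H->L->C->refl->D->L'->D->R'->A->plug->A

A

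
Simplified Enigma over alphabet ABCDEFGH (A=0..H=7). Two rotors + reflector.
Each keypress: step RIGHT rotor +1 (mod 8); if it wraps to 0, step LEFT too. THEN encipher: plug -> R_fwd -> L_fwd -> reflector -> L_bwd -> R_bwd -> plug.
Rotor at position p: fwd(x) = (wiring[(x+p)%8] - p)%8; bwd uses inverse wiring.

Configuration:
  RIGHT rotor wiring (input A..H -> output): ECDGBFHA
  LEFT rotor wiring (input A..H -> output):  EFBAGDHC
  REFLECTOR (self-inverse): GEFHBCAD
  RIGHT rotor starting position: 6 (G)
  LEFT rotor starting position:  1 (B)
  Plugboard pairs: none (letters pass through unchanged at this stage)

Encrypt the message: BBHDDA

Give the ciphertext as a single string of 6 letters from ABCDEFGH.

Answer: ACBGBB

Derivation:
Char 1 ('B'): step: R->7, L=1; B->plug->B->R->F->L->G->refl->A->L'->B->R'->A->plug->A
Char 2 ('B'): step: R->0, L->2 (L advanced); B->plug->B->R->C->L->E->refl->B->L'->D->R'->C->plug->C
Char 3 ('H'): step: R->1, L=2; H->plug->H->R->D->L->B->refl->E->L'->C->R'->B->plug->B
Char 4 ('D'): step: R->2, L=2; D->plug->D->R->D->L->B->refl->E->L'->C->R'->G->plug->G
Char 5 ('D'): step: R->3, L=2; D->plug->D->R->E->L->F->refl->C->L'->G->R'->B->plug->B
Char 6 ('A'): step: R->4, L=2; A->plug->A->R->F->L->A->refl->G->L'->B->R'->B->plug->B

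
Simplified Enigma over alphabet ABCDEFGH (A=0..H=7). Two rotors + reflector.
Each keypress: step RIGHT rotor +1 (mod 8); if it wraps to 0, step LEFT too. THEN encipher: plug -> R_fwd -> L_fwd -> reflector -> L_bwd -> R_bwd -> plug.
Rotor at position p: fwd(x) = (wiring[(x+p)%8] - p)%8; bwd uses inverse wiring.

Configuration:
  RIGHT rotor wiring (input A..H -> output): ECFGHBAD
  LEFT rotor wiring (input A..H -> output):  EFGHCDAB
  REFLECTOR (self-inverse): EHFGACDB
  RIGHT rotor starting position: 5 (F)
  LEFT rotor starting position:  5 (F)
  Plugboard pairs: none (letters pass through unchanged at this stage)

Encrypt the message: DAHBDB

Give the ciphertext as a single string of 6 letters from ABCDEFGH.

Char 1 ('D'): step: R->6, L=5; D->plug->D->R->E->L->A->refl->E->L'->C->R'->A->plug->A
Char 2 ('A'): step: R->7, L=5; A->plug->A->R->E->L->A->refl->E->L'->C->R'->G->plug->G
Char 3 ('H'): step: R->0, L->6 (L advanced); H->plug->H->R->D->L->H->refl->B->L'->F->R'->C->plug->C
Char 4 ('B'): step: R->1, L=6; B->plug->B->R->E->L->A->refl->E->L'->G->R'->D->plug->D
Char 5 ('D'): step: R->2, L=6; D->plug->D->R->H->L->F->refl->C->L'->A->R'->H->plug->H
Char 6 ('B'): step: R->3, L=6; B->plug->B->R->E->L->A->refl->E->L'->G->R'->C->plug->C

Answer: AGCDHC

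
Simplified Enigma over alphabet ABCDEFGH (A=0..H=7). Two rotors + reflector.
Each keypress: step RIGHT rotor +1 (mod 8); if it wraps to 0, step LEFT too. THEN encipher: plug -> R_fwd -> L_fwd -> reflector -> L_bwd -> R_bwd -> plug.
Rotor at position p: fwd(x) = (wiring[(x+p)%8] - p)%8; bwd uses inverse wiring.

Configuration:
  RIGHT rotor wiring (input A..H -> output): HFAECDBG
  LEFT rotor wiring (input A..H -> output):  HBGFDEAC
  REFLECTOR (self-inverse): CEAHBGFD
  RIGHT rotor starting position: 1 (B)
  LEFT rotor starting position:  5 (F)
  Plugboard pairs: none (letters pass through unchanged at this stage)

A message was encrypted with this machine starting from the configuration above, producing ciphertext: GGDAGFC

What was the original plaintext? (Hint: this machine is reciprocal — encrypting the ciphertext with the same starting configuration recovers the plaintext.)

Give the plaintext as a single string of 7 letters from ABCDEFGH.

Answer: FBBFHCD

Derivation:
Char 1 ('G'): step: R->2, L=5; G->plug->G->R->F->L->B->refl->E->L'->E->R'->F->plug->F
Char 2 ('G'): step: R->3, L=5; G->plug->G->R->C->L->F->refl->G->L'->H->R'->B->plug->B
Char 3 ('D'): step: R->4, L=5; D->plug->D->R->C->L->F->refl->G->L'->H->R'->B->plug->B
Char 4 ('A'): step: R->5, L=5; A->plug->A->R->G->L->A->refl->C->L'->D->R'->F->plug->F
Char 5 ('G'): step: R->6, L=5; G->plug->G->R->E->L->E->refl->B->L'->F->R'->H->plug->H
Char 6 ('F'): step: R->7, L=5; F->plug->F->R->D->L->C->refl->A->L'->G->R'->C->plug->C
Char 7 ('C'): step: R->0, L->6 (L advanced); C->plug->C->R->A->L->C->refl->A->L'->E->R'->D->plug->D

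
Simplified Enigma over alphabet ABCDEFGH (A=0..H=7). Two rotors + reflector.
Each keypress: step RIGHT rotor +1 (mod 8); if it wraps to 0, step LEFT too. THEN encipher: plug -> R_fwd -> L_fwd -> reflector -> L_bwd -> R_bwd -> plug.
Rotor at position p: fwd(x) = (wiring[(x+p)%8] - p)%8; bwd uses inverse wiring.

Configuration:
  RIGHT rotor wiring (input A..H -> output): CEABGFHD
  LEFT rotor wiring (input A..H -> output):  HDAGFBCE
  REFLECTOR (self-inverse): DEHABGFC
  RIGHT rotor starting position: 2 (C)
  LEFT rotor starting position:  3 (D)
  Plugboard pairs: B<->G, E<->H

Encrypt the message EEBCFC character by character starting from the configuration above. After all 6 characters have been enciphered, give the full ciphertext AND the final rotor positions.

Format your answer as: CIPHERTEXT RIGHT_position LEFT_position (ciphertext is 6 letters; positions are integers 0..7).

Answer: DBDGHH 0 4

Derivation:
Char 1 ('E'): step: R->3, L=3; E->plug->H->R->F->L->E->refl->B->L'->E->R'->D->plug->D
Char 2 ('E'): step: R->4, L=3; E->plug->H->R->F->L->E->refl->B->L'->E->R'->G->plug->B
Char 3 ('B'): step: R->5, L=3; B->plug->G->R->E->L->B->refl->E->L'->F->R'->D->plug->D
Char 4 ('C'): step: R->6, L=3; C->plug->C->R->E->L->B->refl->E->L'->F->R'->B->plug->G
Char 5 ('F'): step: R->7, L=3; F->plug->F->R->H->L->F->refl->G->L'->C->R'->E->plug->H
Char 6 ('C'): step: R->0, L->4 (L advanced); C->plug->C->R->A->L->B->refl->E->L'->G->R'->E->plug->H
Final: ciphertext=DBDGHH, RIGHT=0, LEFT=4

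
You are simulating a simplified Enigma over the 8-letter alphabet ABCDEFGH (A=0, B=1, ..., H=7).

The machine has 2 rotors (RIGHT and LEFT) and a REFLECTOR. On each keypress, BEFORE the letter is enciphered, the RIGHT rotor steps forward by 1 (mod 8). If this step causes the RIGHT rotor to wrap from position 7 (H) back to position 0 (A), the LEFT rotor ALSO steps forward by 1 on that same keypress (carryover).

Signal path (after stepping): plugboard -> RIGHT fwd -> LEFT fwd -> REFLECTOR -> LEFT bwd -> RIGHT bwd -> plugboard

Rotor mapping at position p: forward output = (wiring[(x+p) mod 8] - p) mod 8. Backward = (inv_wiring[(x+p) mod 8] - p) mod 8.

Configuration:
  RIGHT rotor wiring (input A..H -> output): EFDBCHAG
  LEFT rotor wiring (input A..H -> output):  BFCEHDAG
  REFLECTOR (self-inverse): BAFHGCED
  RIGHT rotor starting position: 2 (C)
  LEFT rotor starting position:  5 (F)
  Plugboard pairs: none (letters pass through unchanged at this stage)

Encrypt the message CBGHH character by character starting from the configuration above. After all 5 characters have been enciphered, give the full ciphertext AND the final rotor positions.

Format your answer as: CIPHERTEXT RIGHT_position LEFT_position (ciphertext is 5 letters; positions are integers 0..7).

Answer: GEACC 7 5

Derivation:
Char 1 ('C'): step: R->3, L=5; C->plug->C->R->E->L->A->refl->B->L'->C->R'->G->plug->G
Char 2 ('B'): step: R->4, L=5; B->plug->B->R->D->L->E->refl->G->L'->A->R'->E->plug->E
Char 3 ('G'): step: R->5, L=5; G->plug->G->R->E->L->A->refl->B->L'->C->R'->A->plug->A
Char 4 ('H'): step: R->6, L=5; H->plug->H->R->B->L->D->refl->H->L'->G->R'->C->plug->C
Char 5 ('H'): step: R->7, L=5; H->plug->H->R->B->L->D->refl->H->L'->G->R'->C->plug->C
Final: ciphertext=GEACC, RIGHT=7, LEFT=5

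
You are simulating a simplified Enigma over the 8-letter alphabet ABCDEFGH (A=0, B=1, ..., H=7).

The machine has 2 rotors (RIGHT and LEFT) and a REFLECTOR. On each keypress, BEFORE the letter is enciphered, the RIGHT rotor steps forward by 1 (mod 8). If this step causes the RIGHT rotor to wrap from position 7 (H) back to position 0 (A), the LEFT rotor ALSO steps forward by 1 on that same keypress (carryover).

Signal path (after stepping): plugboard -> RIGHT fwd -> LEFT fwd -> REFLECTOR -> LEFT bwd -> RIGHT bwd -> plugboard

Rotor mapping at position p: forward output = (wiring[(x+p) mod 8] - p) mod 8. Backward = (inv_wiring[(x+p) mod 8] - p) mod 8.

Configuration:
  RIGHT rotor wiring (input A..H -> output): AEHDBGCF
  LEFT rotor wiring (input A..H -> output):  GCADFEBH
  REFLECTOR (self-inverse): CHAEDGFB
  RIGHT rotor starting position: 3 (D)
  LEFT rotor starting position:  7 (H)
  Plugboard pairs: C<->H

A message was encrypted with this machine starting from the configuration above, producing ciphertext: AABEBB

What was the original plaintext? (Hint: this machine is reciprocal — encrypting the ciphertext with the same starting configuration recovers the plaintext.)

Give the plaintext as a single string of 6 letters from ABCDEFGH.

Answer: HDCFAC

Derivation:
Char 1 ('A'): step: R->4, L=7; A->plug->A->R->F->L->G->refl->F->L'->G->R'->C->plug->H
Char 2 ('A'): step: R->5, L=7; A->plug->A->R->B->L->H->refl->B->L'->D->R'->D->plug->D
Char 3 ('B'): step: R->6, L=7; B->plug->B->R->H->L->C->refl->A->L'->A->R'->H->plug->C
Char 4 ('E'): step: R->7, L=7; E->plug->E->R->E->L->E->refl->D->L'->C->R'->F->plug->F
Char 5 ('B'): step: R->0, L->0 (L advanced); B->plug->B->R->E->L->F->refl->G->L'->A->R'->A->plug->A
Char 6 ('B'): step: R->1, L=0; B->plug->B->R->G->L->B->refl->H->L'->H->R'->H->plug->C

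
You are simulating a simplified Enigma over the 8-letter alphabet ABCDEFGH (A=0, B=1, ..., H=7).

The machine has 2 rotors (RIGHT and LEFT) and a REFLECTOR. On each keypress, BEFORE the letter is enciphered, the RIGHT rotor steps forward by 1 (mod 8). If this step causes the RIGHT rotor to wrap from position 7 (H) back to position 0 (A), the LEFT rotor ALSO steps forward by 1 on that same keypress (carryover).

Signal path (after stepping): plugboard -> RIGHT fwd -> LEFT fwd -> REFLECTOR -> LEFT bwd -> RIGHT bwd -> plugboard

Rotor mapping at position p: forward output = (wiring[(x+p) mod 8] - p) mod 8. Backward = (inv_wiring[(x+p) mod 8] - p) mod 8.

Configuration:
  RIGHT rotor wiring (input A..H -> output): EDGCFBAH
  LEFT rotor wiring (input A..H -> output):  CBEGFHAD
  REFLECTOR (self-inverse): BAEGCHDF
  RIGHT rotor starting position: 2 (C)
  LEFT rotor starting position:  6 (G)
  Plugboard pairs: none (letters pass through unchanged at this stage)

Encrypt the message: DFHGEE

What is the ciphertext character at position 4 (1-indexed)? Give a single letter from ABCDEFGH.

Char 1 ('D'): step: R->3, L=6; D->plug->D->R->F->L->A->refl->B->L'->H->R'->A->plug->A
Char 2 ('F'): step: R->4, L=6; F->plug->F->R->H->L->B->refl->A->L'->F->R'->B->plug->B
Char 3 ('H'): step: R->5, L=6; H->plug->H->R->A->L->C->refl->E->L'->C->R'->C->plug->C
Char 4 ('G'): step: R->6, L=6; G->plug->G->R->H->L->B->refl->A->L'->F->R'->D->plug->D

D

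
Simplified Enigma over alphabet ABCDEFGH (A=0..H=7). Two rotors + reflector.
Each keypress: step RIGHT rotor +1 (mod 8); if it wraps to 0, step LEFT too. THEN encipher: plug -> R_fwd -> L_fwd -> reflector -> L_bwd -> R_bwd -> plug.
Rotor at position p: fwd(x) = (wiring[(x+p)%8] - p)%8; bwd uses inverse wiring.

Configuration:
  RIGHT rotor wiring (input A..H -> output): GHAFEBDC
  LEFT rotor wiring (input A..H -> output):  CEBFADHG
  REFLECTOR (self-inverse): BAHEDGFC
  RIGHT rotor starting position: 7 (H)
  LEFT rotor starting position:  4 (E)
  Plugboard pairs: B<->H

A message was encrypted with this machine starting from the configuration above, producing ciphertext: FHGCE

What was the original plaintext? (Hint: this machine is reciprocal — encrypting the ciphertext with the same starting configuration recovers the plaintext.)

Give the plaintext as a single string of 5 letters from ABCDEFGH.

Char 1 ('F'): step: R->0, L->5 (L advanced); F->plug->F->R->B->L->C->refl->H->L'->E->R'->E->plug->E
Char 2 ('H'): step: R->1, L=5; H->plug->B->R->H->L->D->refl->E->L'->F->R'->H->plug->B
Char 3 ('G'): step: R->2, L=5; G->plug->G->R->E->L->H->refl->C->L'->B->R'->E->plug->E
Char 4 ('C'): step: R->3, L=5; C->plug->C->R->G->L->A->refl->B->L'->C->R'->A->plug->A
Char 5 ('E'): step: R->4, L=5; E->plug->E->R->C->L->B->refl->A->L'->G->R'->D->plug->D

Answer: EBEAD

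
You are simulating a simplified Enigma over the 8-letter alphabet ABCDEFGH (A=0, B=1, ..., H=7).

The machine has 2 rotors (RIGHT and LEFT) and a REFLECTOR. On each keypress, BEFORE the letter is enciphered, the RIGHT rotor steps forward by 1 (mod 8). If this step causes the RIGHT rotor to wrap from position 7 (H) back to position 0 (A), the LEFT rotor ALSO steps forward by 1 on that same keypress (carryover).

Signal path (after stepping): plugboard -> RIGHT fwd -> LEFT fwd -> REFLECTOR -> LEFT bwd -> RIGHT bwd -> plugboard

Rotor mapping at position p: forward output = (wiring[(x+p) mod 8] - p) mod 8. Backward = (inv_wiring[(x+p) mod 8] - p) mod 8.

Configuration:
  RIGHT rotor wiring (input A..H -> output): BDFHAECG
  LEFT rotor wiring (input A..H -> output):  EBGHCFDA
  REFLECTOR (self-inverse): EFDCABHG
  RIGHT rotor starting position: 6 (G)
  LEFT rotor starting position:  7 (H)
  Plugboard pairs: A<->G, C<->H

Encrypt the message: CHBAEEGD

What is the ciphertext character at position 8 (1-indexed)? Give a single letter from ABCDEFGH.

Char 1 ('C'): step: R->7, L=7; C->plug->H->R->D->L->H->refl->G->L'->G->R'->D->plug->D
Char 2 ('H'): step: R->0, L->0 (L advanced); H->plug->C->R->F->L->F->refl->B->L'->B->R'->A->plug->G
Char 3 ('B'): step: R->1, L=0; B->plug->B->R->E->L->C->refl->D->L'->G->R'->C->plug->H
Char 4 ('A'): step: R->2, L=0; A->plug->G->R->H->L->A->refl->E->L'->A->R'->E->plug->E
Char 5 ('E'): step: R->3, L=0; E->plug->E->R->D->L->H->refl->G->L'->C->R'->H->plug->C
Char 6 ('E'): step: R->4, L=0; E->plug->E->R->F->L->F->refl->B->L'->B->R'->G->plug->A
Char 7 ('G'): step: R->5, L=0; G->plug->A->R->H->L->A->refl->E->L'->A->R'->F->plug->F
Char 8 ('D'): step: R->6, L=0; D->plug->D->R->F->L->F->refl->B->L'->B->R'->F->plug->F

F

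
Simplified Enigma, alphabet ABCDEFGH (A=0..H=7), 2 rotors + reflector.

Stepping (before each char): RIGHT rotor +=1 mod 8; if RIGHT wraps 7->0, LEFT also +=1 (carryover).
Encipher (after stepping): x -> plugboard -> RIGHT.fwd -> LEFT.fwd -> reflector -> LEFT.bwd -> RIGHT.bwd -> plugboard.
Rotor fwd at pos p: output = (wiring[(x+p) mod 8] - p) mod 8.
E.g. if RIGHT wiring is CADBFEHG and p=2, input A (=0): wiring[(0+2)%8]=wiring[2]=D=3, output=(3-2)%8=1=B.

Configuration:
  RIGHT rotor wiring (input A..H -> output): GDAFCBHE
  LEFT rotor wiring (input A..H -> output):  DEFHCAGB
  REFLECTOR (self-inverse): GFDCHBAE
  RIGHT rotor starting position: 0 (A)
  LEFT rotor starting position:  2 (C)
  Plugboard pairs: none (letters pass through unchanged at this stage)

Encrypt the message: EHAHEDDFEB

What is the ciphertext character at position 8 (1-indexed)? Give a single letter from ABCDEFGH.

Char 1 ('E'): step: R->1, L=2; E->plug->E->R->A->L->D->refl->C->L'->H->R'->B->plug->B
Char 2 ('H'): step: R->2, L=2; H->plug->H->R->B->L->F->refl->B->L'->G->R'->A->plug->A
Char 3 ('A'): step: R->3, L=2; A->plug->A->R->C->L->A->refl->G->L'->D->R'->F->plug->F
Char 4 ('H'): step: R->4, L=2; H->plug->H->R->B->L->F->refl->B->L'->G->R'->A->plug->A
Char 5 ('E'): step: R->5, L=2; E->plug->E->R->G->L->B->refl->F->L'->B->R'->D->plug->D
Char 6 ('D'): step: R->6, L=2; D->plug->D->R->F->L->H->refl->E->L'->E->R'->G->plug->G
Char 7 ('D'): step: R->7, L=2; D->plug->D->R->B->L->F->refl->B->L'->G->R'->E->plug->E
Char 8 ('F'): step: R->0, L->3 (L advanced); F->plug->F->R->B->L->H->refl->E->L'->A->R'->C->plug->C

C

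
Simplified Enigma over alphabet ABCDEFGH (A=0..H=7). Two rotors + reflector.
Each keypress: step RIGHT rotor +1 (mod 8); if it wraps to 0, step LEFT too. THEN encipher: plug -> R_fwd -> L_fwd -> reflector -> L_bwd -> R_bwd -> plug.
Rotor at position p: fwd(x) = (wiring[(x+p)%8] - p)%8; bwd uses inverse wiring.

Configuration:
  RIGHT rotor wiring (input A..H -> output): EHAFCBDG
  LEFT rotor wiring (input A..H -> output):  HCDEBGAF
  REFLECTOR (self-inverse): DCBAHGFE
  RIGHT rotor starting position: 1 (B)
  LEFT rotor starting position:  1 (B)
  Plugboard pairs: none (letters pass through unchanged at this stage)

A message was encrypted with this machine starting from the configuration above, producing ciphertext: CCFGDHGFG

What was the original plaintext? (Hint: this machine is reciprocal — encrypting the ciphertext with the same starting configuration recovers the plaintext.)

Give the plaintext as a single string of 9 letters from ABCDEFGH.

Char 1 ('C'): step: R->2, L=1; C->plug->C->R->A->L->B->refl->C->L'->B->R'->E->plug->E
Char 2 ('C'): step: R->3, L=1; C->plug->C->R->G->L->E->refl->H->L'->F->R'->H->plug->H
Char 3 ('F'): step: R->4, L=1; F->plug->F->R->D->L->A->refl->D->L'->C->R'->D->plug->D
Char 4 ('G'): step: R->5, L=1; G->plug->G->R->A->L->B->refl->C->L'->B->R'->C->plug->C
Char 5 ('D'): step: R->6, L=1; D->plug->D->R->B->L->C->refl->B->L'->A->R'->B->plug->B
Char 6 ('H'): step: R->7, L=1; H->plug->H->R->E->L->F->refl->G->L'->H->R'->A->plug->A
Char 7 ('G'): step: R->0, L->2 (L advanced); G->plug->G->R->D->L->E->refl->H->L'->C->R'->E->plug->E
Char 8 ('F'): step: R->1, L=2; F->plug->F->R->C->L->H->refl->E->L'->D->R'->H->plug->H
Char 9 ('G'): step: R->2, L=2; G->plug->G->R->C->L->H->refl->E->L'->D->R'->B->plug->B

Answer: EHDCBAEHB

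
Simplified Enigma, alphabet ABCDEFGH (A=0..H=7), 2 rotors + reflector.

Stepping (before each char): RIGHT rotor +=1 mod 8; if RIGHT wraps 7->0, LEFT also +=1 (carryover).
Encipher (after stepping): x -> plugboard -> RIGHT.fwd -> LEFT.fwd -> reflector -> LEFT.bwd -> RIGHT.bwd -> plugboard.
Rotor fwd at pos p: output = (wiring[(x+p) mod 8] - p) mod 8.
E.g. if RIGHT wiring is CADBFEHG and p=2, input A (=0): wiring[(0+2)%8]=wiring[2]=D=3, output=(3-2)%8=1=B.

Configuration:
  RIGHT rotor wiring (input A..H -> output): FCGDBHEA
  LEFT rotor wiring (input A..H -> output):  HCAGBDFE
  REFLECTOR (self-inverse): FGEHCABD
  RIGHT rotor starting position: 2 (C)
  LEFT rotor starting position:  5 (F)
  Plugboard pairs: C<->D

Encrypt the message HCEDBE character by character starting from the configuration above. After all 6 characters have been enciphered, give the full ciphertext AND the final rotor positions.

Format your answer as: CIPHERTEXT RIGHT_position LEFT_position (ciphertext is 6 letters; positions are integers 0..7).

Char 1 ('H'): step: R->3, L=5; H->plug->H->R->D->L->C->refl->E->L'->H->R'->G->plug->G
Char 2 ('C'): step: R->4, L=5; C->plug->D->R->E->L->F->refl->A->L'->B->R'->E->plug->E
Char 3 ('E'): step: R->5, L=5; E->plug->E->R->F->L->D->refl->H->L'->C->R'->A->plug->A
Char 4 ('D'): step: R->6, L=5; D->plug->C->R->H->L->E->refl->C->L'->D->R'->G->plug->G
Char 5 ('B'): step: R->7, L=5; B->plug->B->R->G->L->B->refl->G->L'->A->R'->G->plug->G
Char 6 ('E'): step: R->0, L->6 (L advanced); E->plug->E->R->B->L->G->refl->B->L'->C->R'->B->plug->B
Final: ciphertext=GEAGGB, RIGHT=0, LEFT=6

Answer: GEAGGB 0 6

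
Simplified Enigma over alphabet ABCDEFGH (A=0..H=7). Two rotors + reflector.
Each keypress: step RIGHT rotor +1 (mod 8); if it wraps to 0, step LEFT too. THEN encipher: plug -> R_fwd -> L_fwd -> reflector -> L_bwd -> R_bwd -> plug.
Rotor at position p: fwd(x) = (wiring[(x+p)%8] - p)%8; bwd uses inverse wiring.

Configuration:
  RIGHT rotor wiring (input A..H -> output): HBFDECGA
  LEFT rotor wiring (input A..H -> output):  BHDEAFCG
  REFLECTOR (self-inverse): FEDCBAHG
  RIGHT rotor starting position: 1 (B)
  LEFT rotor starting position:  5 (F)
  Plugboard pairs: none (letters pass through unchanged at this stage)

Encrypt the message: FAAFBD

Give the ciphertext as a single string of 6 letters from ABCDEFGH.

Char 1 ('F'): step: R->2, L=5; F->plug->F->R->G->L->H->refl->G->L'->F->R'->G->plug->G
Char 2 ('A'): step: R->3, L=5; A->plug->A->R->A->L->A->refl->F->L'->B->R'->B->plug->B
Char 3 ('A'): step: R->4, L=5; A->plug->A->R->A->L->A->refl->F->L'->B->R'->G->plug->G
Char 4 ('F'): step: R->5, L=5; F->plug->F->R->A->L->A->refl->F->L'->B->R'->B->plug->B
Char 5 ('B'): step: R->6, L=5; B->plug->B->R->C->L->B->refl->E->L'->D->R'->D->plug->D
Char 6 ('D'): step: R->7, L=5; D->plug->D->R->G->L->H->refl->G->L'->F->R'->F->plug->F

Answer: GBGBDF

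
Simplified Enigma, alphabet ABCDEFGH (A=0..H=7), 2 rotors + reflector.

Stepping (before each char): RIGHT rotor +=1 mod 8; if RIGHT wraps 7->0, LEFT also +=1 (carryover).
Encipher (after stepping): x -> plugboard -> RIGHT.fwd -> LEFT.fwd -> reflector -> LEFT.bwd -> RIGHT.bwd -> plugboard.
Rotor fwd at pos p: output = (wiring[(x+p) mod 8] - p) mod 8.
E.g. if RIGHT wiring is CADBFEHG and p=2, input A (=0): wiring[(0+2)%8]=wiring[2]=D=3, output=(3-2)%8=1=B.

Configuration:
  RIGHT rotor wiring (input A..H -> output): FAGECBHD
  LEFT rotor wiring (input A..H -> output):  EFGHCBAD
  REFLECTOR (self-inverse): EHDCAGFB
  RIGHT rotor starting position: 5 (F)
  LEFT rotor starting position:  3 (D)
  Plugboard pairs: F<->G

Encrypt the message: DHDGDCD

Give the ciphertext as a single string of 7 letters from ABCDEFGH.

Char 1 ('D'): step: R->6, L=3; D->plug->D->R->C->L->G->refl->F->L'->D->R'->H->plug->H
Char 2 ('H'): step: R->7, L=3; H->plug->H->R->A->L->E->refl->A->L'->E->R'->A->plug->A
Char 3 ('D'): step: R->0, L->4 (L advanced); D->plug->D->R->E->L->A->refl->E->L'->C->R'->E->plug->E
Char 4 ('G'): step: R->1, L=4; G->plug->F->R->G->L->C->refl->D->L'->H->R'->A->plug->A
Char 5 ('D'): step: R->2, L=4; D->plug->D->R->H->L->D->refl->C->L'->G->R'->H->plug->H
Char 6 ('C'): step: R->3, L=4; C->plug->C->R->G->L->C->refl->D->L'->H->R'->B->plug->B
Char 7 ('D'): step: R->4, L=4; D->plug->D->R->H->L->D->refl->C->L'->G->R'->A->plug->A

Answer: HAEAHBA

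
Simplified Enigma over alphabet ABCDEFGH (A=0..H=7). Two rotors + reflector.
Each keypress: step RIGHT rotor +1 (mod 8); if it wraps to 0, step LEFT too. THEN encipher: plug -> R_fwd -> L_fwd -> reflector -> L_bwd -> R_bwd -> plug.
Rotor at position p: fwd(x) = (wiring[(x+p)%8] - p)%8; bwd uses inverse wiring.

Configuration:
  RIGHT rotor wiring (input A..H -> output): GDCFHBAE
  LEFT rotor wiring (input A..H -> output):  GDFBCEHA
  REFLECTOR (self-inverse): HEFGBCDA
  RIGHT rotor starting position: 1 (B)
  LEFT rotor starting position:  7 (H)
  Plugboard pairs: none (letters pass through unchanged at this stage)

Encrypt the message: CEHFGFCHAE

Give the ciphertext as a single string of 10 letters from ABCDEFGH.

Answer: BHFBFGHGHG

Derivation:
Char 1 ('C'): step: R->2, L=7; C->plug->C->R->F->L->D->refl->G->L'->D->R'->B->plug->B
Char 2 ('E'): step: R->3, L=7; E->plug->E->R->B->L->H->refl->A->L'->H->R'->H->plug->H
Char 3 ('H'): step: R->4, L=7; H->plug->H->R->B->L->H->refl->A->L'->H->R'->F->plug->F
Char 4 ('F'): step: R->5, L=7; F->plug->F->R->F->L->D->refl->G->L'->D->R'->B->plug->B
Char 5 ('G'): step: R->6, L=7; G->plug->G->R->B->L->H->refl->A->L'->H->R'->F->plug->F
Char 6 ('F'): step: R->7, L=7; F->plug->F->R->A->L->B->refl->E->L'->C->R'->G->plug->G
Char 7 ('C'): step: R->0, L->0 (L advanced); C->plug->C->R->C->L->F->refl->C->L'->E->R'->H->plug->H
Char 8 ('H'): step: R->1, L=0; H->plug->H->R->F->L->E->refl->B->L'->D->R'->G->plug->G
Char 9 ('A'): step: R->2, L=0; A->plug->A->R->A->L->G->refl->D->L'->B->R'->H->plug->H
Char 10 ('E'): step: R->3, L=0; E->plug->E->R->B->L->D->refl->G->L'->A->R'->G->plug->G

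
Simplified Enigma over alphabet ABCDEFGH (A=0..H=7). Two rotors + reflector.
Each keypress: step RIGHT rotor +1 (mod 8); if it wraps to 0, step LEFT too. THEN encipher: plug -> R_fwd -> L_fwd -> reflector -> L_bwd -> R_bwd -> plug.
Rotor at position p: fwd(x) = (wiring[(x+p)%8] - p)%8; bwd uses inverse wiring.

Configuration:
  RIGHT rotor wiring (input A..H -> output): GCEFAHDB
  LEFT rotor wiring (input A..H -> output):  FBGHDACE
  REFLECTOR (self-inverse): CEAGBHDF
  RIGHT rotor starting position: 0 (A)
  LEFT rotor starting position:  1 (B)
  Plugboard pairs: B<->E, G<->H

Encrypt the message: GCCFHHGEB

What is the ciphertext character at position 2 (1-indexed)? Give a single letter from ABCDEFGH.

Char 1 ('G'): step: R->1, L=1; G->plug->H->R->F->L->B->refl->E->L'->H->R'->D->plug->D
Char 2 ('C'): step: R->2, L=1; C->plug->C->R->G->L->D->refl->G->L'->C->R'->A->plug->A

A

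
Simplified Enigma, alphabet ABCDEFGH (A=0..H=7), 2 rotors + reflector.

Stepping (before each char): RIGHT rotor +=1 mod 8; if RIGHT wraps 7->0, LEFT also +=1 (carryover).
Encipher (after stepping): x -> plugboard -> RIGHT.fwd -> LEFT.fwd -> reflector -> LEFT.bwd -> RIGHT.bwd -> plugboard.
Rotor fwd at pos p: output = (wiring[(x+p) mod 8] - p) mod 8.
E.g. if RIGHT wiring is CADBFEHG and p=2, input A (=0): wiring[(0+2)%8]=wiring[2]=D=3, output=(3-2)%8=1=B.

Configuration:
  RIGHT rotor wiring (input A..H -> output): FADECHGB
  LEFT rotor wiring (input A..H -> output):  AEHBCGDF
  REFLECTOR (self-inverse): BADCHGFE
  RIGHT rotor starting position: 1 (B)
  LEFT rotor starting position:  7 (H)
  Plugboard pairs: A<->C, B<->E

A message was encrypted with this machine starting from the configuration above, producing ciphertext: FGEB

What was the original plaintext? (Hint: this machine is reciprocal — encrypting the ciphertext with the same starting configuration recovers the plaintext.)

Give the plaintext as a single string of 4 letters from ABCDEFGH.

Answer: HABE

Derivation:
Char 1 ('F'): step: R->2, L=7; F->plug->F->R->H->L->E->refl->H->L'->G->R'->H->plug->H
Char 2 ('G'): step: R->3, L=7; G->plug->G->R->F->L->D->refl->C->L'->E->R'->C->plug->A
Char 3 ('E'): step: R->4, L=7; E->plug->B->R->D->L->A->refl->B->L'->B->R'->E->plug->B
Char 4 ('B'): step: R->5, L=7; B->plug->E->R->D->L->A->refl->B->L'->B->R'->B->plug->E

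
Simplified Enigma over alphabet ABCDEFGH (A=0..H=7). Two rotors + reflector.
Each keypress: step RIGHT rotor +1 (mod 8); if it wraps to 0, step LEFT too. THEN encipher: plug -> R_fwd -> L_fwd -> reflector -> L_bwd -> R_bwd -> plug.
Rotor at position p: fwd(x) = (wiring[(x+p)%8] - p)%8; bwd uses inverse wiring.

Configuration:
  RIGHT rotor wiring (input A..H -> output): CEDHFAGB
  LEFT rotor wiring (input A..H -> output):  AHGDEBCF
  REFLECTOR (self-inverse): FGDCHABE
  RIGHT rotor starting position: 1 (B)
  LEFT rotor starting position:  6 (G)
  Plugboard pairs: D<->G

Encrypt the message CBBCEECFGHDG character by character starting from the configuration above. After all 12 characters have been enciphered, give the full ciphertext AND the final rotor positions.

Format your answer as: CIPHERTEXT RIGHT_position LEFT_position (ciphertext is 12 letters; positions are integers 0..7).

Char 1 ('C'): step: R->2, L=6; C->plug->C->R->D->L->B->refl->G->L'->G->R'->D->plug->G
Char 2 ('B'): step: R->3, L=6; B->plug->B->R->C->L->C->refl->D->L'->H->R'->F->plug->F
Char 3 ('B'): step: R->4, L=6; B->plug->B->R->E->L->A->refl->F->L'->F->R'->D->plug->G
Char 4 ('C'): step: R->5, L=6; C->plug->C->R->E->L->A->refl->F->L'->F->R'->D->plug->G
Char 5 ('E'): step: R->6, L=6; E->plug->E->R->F->L->F->refl->A->L'->E->R'->C->plug->C
Char 6 ('E'): step: R->7, L=6; E->plug->E->R->A->L->E->refl->H->L'->B->R'->G->plug->D
Char 7 ('C'): step: R->0, L->7 (L advanced); C->plug->C->R->D->L->H->refl->E->L'->E->R'->B->plug->B
Char 8 ('F'): step: R->1, L=7; F->plug->F->R->F->L->F->refl->A->L'->C->R'->B->plug->B
Char 9 ('G'): step: R->2, L=7; G->plug->D->R->G->L->C->refl->D->L'->H->R'->F->plug->F
Char 10 ('H'): step: R->3, L=7; H->plug->H->R->A->L->G->refl->B->L'->B->R'->G->plug->D
Char 11 ('D'): step: R->4, L=7; D->plug->G->R->H->L->D->refl->C->L'->G->R'->E->plug->E
Char 12 ('G'): step: R->5, L=7; G->plug->D->R->F->L->F->refl->A->L'->C->R'->G->plug->D
Final: ciphertext=GFGGCDBBFDED, RIGHT=5, LEFT=7

Answer: GFGGCDBBFDED 5 7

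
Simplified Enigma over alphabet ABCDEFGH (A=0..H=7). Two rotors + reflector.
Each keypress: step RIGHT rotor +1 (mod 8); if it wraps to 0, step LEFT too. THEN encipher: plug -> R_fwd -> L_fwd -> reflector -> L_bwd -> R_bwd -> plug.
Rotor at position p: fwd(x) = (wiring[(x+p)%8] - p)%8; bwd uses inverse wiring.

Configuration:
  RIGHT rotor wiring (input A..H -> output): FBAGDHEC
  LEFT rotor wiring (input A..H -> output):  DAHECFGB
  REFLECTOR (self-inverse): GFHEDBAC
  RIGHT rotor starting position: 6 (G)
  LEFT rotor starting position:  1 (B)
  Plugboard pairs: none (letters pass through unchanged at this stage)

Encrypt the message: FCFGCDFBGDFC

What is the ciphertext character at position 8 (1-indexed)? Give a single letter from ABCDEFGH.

Char 1 ('F'): step: R->7, L=1; F->plug->F->R->E->L->E->refl->D->L'->C->R'->C->plug->C
Char 2 ('C'): step: R->0, L->2 (L advanced); C->plug->C->R->A->L->F->refl->B->L'->G->R'->D->plug->D
Char 3 ('F'): step: R->1, L=2; F->plug->F->R->D->L->D->refl->E->L'->E->R'->H->plug->H
Char 4 ('G'): step: R->2, L=2; G->plug->G->R->D->L->D->refl->E->L'->E->R'->B->plug->B
Char 5 ('C'): step: R->3, L=2; C->plug->C->R->E->L->E->refl->D->L'->D->R'->A->plug->A
Char 6 ('D'): step: R->4, L=2; D->plug->D->R->G->L->B->refl->F->L'->A->R'->C->plug->C
Char 7 ('F'): step: R->5, L=2; F->plug->F->R->D->L->D->refl->E->L'->E->R'->E->plug->E
Char 8 ('B'): step: R->6, L=2; B->plug->B->R->E->L->E->refl->D->L'->D->R'->D->plug->D

D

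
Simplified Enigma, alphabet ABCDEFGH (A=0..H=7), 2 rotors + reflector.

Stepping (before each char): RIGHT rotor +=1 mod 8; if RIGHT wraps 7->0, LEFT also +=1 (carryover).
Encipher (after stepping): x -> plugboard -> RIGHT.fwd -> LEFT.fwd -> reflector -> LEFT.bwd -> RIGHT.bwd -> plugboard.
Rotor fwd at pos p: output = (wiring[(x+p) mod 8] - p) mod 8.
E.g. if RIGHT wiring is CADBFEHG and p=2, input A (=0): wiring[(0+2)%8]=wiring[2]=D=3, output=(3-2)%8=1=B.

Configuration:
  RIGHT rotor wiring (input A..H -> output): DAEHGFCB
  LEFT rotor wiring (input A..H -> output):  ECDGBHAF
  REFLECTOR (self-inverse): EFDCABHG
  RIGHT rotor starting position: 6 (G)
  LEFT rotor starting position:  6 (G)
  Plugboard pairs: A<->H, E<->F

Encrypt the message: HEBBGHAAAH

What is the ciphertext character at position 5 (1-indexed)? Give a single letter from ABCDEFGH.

Char 1 ('H'): step: R->7, L=6; H->plug->A->R->C->L->G->refl->H->L'->B->R'->C->plug->C
Char 2 ('E'): step: R->0, L->7 (L advanced); E->plug->F->R->F->L->C->refl->D->L'->C->R'->G->plug->G
Char 3 ('B'): step: R->1, L=7; B->plug->B->R->D->L->E->refl->A->L'->G->R'->C->plug->C
Char 4 ('B'): step: R->2, L=7; B->plug->B->R->F->L->C->refl->D->L'->C->R'->A->plug->H
Char 5 ('G'): step: R->3, L=7; G->plug->G->R->F->L->C->refl->D->L'->C->R'->C->plug->C

C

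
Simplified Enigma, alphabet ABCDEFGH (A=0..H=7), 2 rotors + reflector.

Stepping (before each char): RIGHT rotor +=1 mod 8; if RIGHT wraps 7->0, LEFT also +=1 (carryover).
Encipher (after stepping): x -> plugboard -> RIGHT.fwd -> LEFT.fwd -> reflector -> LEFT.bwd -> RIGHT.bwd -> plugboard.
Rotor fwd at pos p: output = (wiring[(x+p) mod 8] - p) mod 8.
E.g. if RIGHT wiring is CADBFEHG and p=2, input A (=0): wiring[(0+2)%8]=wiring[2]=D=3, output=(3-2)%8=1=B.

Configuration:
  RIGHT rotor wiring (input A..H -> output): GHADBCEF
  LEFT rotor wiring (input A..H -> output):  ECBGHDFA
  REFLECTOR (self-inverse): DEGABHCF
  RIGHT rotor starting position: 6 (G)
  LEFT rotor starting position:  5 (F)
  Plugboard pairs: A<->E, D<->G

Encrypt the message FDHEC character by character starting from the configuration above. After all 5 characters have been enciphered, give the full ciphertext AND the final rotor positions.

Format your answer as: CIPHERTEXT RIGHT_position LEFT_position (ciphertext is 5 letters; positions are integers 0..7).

Char 1 ('F'): step: R->7, L=5; F->plug->F->R->C->L->D->refl->A->L'->B->R'->D->plug->G
Char 2 ('D'): step: R->0, L->6 (L advanced); D->plug->G->R->E->L->D->refl->A->L'->F->R'->H->plug->H
Char 3 ('H'): step: R->1, L=6; H->plug->H->R->F->L->A->refl->D->L'->E->R'->G->plug->D
Char 4 ('E'): step: R->2, L=6; E->plug->A->R->G->L->B->refl->E->L'->D->R'->F->plug->F
Char 5 ('C'): step: R->3, L=6; C->plug->C->R->H->L->F->refl->H->L'->A->R'->A->plug->E
Final: ciphertext=GHDFE, RIGHT=3, LEFT=6

Answer: GHDFE 3 6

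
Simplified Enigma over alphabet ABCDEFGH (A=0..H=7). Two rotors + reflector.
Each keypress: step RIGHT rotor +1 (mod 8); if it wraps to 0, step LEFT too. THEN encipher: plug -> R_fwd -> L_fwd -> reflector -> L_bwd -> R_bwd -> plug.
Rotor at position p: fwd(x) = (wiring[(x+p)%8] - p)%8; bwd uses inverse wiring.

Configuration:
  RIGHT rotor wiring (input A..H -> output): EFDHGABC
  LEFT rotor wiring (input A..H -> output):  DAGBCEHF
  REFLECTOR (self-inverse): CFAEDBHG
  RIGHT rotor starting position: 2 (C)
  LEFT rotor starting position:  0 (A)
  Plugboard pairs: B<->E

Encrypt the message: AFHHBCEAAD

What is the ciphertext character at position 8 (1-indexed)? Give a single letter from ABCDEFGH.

Char 1 ('A'): step: R->3, L=0; A->plug->A->R->E->L->C->refl->A->L'->B->R'->F->plug->F
Char 2 ('F'): step: R->4, L=0; F->plug->F->R->B->L->A->refl->C->L'->E->R'->B->plug->E
Char 3 ('H'): step: R->5, L=0; H->plug->H->R->B->L->A->refl->C->L'->E->R'->B->plug->E
Char 4 ('H'): step: R->6, L=0; H->plug->H->R->C->L->G->refl->H->L'->G->R'->C->plug->C
Char 5 ('B'): step: R->7, L=0; B->plug->E->R->A->L->D->refl->E->L'->F->R'->B->plug->E
Char 6 ('C'): step: R->0, L->1 (L advanced); C->plug->C->R->D->L->B->refl->F->L'->B->R'->G->plug->G
Char 7 ('E'): step: R->1, L=1; E->plug->B->R->C->L->A->refl->C->L'->H->R'->E->plug->B
Char 8 ('A'): step: R->2, L=1; A->plug->A->R->B->L->F->refl->B->L'->D->R'->H->plug->H

H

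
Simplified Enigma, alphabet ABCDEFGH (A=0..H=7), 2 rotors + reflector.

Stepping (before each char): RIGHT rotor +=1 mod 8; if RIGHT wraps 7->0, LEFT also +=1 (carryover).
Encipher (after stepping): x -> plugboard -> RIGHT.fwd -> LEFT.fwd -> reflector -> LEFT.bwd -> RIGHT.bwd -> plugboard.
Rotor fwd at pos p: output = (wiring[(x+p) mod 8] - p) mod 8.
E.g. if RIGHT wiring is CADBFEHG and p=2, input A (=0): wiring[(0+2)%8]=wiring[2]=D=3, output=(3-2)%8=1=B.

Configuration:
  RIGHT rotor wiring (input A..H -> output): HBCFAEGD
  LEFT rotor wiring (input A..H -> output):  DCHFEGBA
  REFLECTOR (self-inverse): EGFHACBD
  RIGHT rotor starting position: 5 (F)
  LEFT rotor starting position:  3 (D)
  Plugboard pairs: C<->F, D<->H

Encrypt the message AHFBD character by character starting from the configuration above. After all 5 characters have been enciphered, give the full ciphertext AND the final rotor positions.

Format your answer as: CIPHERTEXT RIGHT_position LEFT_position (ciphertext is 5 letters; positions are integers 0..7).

Answer: ECBGG 2 4

Derivation:
Char 1 ('A'): step: R->6, L=3; A->plug->A->R->A->L->C->refl->F->L'->E->R'->E->plug->E
Char 2 ('H'): step: R->7, L=3; H->plug->D->R->D->L->G->refl->B->L'->B->R'->F->plug->C
Char 3 ('F'): step: R->0, L->4 (L advanced); F->plug->C->R->C->L->F->refl->C->L'->B->R'->B->plug->B
Char 4 ('B'): step: R->1, L=4; B->plug->B->R->B->L->C->refl->F->L'->C->R'->G->plug->G
Char 5 ('D'): step: R->2, L=4; D->plug->H->R->H->L->B->refl->G->L'->F->R'->G->plug->G
Final: ciphertext=ECBGG, RIGHT=2, LEFT=4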